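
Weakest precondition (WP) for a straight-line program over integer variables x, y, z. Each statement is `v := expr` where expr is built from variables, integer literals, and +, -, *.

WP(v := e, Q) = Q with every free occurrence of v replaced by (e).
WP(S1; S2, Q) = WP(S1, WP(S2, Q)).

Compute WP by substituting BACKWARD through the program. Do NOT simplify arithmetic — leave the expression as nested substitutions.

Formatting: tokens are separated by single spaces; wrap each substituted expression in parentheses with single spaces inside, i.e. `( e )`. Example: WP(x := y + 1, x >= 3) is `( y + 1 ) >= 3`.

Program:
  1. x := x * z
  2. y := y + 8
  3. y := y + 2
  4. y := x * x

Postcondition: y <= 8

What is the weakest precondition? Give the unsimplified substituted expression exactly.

post: y <= 8
stmt 4: y := x * x  -- replace 1 occurrence(s) of y with (x * x)
  => ( x * x ) <= 8
stmt 3: y := y + 2  -- replace 0 occurrence(s) of y with (y + 2)
  => ( x * x ) <= 8
stmt 2: y := y + 8  -- replace 0 occurrence(s) of y with (y + 8)
  => ( x * x ) <= 8
stmt 1: x := x * z  -- replace 2 occurrence(s) of x with (x * z)
  => ( ( x * z ) * ( x * z ) ) <= 8

Answer: ( ( x * z ) * ( x * z ) ) <= 8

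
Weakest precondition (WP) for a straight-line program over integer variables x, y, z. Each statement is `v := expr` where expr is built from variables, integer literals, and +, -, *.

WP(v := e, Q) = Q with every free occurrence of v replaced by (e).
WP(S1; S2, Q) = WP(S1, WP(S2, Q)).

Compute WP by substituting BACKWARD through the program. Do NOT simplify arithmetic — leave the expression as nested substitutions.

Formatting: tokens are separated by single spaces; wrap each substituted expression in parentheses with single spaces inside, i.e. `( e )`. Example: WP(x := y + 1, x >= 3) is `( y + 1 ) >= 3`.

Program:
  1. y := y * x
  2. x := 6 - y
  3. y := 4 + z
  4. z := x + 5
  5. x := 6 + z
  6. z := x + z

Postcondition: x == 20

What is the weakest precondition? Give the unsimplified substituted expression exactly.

post: x == 20
stmt 6: z := x + z  -- replace 0 occurrence(s) of z with (x + z)
  => x == 20
stmt 5: x := 6 + z  -- replace 1 occurrence(s) of x with (6 + z)
  => ( 6 + z ) == 20
stmt 4: z := x + 5  -- replace 1 occurrence(s) of z with (x + 5)
  => ( 6 + ( x + 5 ) ) == 20
stmt 3: y := 4 + z  -- replace 0 occurrence(s) of y with (4 + z)
  => ( 6 + ( x + 5 ) ) == 20
stmt 2: x := 6 - y  -- replace 1 occurrence(s) of x with (6 - y)
  => ( 6 + ( ( 6 - y ) + 5 ) ) == 20
stmt 1: y := y * x  -- replace 1 occurrence(s) of y with (y * x)
  => ( 6 + ( ( 6 - ( y * x ) ) + 5 ) ) == 20

Answer: ( 6 + ( ( 6 - ( y * x ) ) + 5 ) ) == 20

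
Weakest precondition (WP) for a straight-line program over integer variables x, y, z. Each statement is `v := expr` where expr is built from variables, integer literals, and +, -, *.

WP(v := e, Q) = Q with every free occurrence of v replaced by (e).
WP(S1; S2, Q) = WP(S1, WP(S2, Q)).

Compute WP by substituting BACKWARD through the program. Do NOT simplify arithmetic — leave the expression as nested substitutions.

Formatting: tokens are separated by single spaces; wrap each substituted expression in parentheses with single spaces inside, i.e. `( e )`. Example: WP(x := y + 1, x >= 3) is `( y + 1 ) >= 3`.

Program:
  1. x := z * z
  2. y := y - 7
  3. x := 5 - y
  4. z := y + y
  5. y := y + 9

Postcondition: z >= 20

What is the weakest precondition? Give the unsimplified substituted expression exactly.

post: z >= 20
stmt 5: y := y + 9  -- replace 0 occurrence(s) of y with (y + 9)
  => z >= 20
stmt 4: z := y + y  -- replace 1 occurrence(s) of z with (y + y)
  => ( y + y ) >= 20
stmt 3: x := 5 - y  -- replace 0 occurrence(s) of x with (5 - y)
  => ( y + y ) >= 20
stmt 2: y := y - 7  -- replace 2 occurrence(s) of y with (y - 7)
  => ( ( y - 7 ) + ( y - 7 ) ) >= 20
stmt 1: x := z * z  -- replace 0 occurrence(s) of x with (z * z)
  => ( ( y - 7 ) + ( y - 7 ) ) >= 20

Answer: ( ( y - 7 ) + ( y - 7 ) ) >= 20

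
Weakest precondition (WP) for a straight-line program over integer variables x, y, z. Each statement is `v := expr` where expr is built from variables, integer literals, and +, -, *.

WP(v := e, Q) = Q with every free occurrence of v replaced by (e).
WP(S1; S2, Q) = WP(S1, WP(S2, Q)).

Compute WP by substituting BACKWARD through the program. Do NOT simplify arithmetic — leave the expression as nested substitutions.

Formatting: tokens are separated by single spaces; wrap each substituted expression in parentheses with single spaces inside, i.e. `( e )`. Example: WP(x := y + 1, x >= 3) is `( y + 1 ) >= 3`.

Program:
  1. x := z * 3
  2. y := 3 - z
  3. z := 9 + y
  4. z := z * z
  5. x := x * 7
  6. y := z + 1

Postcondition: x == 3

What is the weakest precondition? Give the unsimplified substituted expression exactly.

Answer: ( ( z * 3 ) * 7 ) == 3

Derivation:
post: x == 3
stmt 6: y := z + 1  -- replace 0 occurrence(s) of y with (z + 1)
  => x == 3
stmt 5: x := x * 7  -- replace 1 occurrence(s) of x with (x * 7)
  => ( x * 7 ) == 3
stmt 4: z := z * z  -- replace 0 occurrence(s) of z with (z * z)
  => ( x * 7 ) == 3
stmt 3: z := 9 + y  -- replace 0 occurrence(s) of z with (9 + y)
  => ( x * 7 ) == 3
stmt 2: y := 3 - z  -- replace 0 occurrence(s) of y with (3 - z)
  => ( x * 7 ) == 3
stmt 1: x := z * 3  -- replace 1 occurrence(s) of x with (z * 3)
  => ( ( z * 3 ) * 7 ) == 3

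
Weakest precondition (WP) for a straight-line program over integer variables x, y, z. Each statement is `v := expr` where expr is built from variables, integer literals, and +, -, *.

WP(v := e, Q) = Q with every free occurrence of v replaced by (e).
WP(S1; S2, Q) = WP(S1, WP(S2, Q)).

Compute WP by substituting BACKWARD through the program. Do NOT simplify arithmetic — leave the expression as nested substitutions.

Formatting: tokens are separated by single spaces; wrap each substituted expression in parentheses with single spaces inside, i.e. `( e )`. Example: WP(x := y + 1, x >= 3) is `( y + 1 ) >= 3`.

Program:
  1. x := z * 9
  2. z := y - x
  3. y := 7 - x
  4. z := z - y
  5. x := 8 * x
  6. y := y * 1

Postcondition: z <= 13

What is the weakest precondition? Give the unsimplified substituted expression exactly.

Answer: ( ( y - ( z * 9 ) ) - ( 7 - ( z * 9 ) ) ) <= 13

Derivation:
post: z <= 13
stmt 6: y := y * 1  -- replace 0 occurrence(s) of y with (y * 1)
  => z <= 13
stmt 5: x := 8 * x  -- replace 0 occurrence(s) of x with (8 * x)
  => z <= 13
stmt 4: z := z - y  -- replace 1 occurrence(s) of z with (z - y)
  => ( z - y ) <= 13
stmt 3: y := 7 - x  -- replace 1 occurrence(s) of y with (7 - x)
  => ( z - ( 7 - x ) ) <= 13
stmt 2: z := y - x  -- replace 1 occurrence(s) of z with (y - x)
  => ( ( y - x ) - ( 7 - x ) ) <= 13
stmt 1: x := z * 9  -- replace 2 occurrence(s) of x with (z * 9)
  => ( ( y - ( z * 9 ) ) - ( 7 - ( z * 9 ) ) ) <= 13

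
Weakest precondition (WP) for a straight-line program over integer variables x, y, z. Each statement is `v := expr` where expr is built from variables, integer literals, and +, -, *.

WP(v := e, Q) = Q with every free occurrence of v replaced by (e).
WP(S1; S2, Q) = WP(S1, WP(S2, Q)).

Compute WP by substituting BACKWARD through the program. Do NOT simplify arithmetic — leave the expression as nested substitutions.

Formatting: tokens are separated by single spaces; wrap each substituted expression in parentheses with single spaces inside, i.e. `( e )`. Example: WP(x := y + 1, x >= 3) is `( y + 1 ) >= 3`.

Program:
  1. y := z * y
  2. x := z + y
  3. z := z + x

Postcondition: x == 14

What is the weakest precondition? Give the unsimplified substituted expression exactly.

Answer: ( z + ( z * y ) ) == 14

Derivation:
post: x == 14
stmt 3: z := z + x  -- replace 0 occurrence(s) of z with (z + x)
  => x == 14
stmt 2: x := z + y  -- replace 1 occurrence(s) of x with (z + y)
  => ( z + y ) == 14
stmt 1: y := z * y  -- replace 1 occurrence(s) of y with (z * y)
  => ( z + ( z * y ) ) == 14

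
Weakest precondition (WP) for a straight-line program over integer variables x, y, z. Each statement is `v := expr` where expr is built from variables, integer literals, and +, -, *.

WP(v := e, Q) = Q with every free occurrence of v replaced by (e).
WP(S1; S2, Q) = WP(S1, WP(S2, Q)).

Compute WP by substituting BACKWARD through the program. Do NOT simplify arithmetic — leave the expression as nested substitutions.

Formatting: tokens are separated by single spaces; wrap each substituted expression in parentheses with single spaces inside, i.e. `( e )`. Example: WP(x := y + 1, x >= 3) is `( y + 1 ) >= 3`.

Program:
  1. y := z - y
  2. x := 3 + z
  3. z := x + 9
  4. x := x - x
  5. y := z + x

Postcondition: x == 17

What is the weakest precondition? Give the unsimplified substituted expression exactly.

post: x == 17
stmt 5: y := z + x  -- replace 0 occurrence(s) of y with (z + x)
  => x == 17
stmt 4: x := x - x  -- replace 1 occurrence(s) of x with (x - x)
  => ( x - x ) == 17
stmt 3: z := x + 9  -- replace 0 occurrence(s) of z with (x + 9)
  => ( x - x ) == 17
stmt 2: x := 3 + z  -- replace 2 occurrence(s) of x with (3 + z)
  => ( ( 3 + z ) - ( 3 + z ) ) == 17
stmt 1: y := z - y  -- replace 0 occurrence(s) of y with (z - y)
  => ( ( 3 + z ) - ( 3 + z ) ) == 17

Answer: ( ( 3 + z ) - ( 3 + z ) ) == 17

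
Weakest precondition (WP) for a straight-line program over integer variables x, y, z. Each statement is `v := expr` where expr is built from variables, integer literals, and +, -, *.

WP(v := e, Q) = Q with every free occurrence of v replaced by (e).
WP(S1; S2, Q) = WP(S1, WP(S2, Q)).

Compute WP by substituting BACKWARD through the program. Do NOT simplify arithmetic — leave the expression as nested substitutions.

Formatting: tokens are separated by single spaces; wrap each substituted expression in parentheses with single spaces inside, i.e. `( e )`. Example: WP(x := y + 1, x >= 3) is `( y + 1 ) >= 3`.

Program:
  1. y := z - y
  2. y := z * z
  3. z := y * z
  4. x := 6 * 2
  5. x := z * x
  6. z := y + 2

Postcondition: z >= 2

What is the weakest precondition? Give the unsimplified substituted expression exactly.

post: z >= 2
stmt 6: z := y + 2  -- replace 1 occurrence(s) of z with (y + 2)
  => ( y + 2 ) >= 2
stmt 5: x := z * x  -- replace 0 occurrence(s) of x with (z * x)
  => ( y + 2 ) >= 2
stmt 4: x := 6 * 2  -- replace 0 occurrence(s) of x with (6 * 2)
  => ( y + 2 ) >= 2
stmt 3: z := y * z  -- replace 0 occurrence(s) of z with (y * z)
  => ( y + 2 ) >= 2
stmt 2: y := z * z  -- replace 1 occurrence(s) of y with (z * z)
  => ( ( z * z ) + 2 ) >= 2
stmt 1: y := z - y  -- replace 0 occurrence(s) of y with (z - y)
  => ( ( z * z ) + 2 ) >= 2

Answer: ( ( z * z ) + 2 ) >= 2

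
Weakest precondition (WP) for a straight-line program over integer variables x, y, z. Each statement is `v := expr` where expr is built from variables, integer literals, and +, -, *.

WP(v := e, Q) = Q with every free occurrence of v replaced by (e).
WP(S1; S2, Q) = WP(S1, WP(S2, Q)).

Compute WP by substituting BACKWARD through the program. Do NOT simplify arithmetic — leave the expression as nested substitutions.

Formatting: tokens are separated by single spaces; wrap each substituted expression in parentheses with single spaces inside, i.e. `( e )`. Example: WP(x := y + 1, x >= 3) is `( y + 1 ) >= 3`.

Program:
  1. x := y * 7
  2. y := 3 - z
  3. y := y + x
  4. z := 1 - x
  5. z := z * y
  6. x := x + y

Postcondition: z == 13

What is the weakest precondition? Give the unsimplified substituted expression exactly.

post: z == 13
stmt 6: x := x + y  -- replace 0 occurrence(s) of x with (x + y)
  => z == 13
stmt 5: z := z * y  -- replace 1 occurrence(s) of z with (z * y)
  => ( z * y ) == 13
stmt 4: z := 1 - x  -- replace 1 occurrence(s) of z with (1 - x)
  => ( ( 1 - x ) * y ) == 13
stmt 3: y := y + x  -- replace 1 occurrence(s) of y with (y + x)
  => ( ( 1 - x ) * ( y + x ) ) == 13
stmt 2: y := 3 - z  -- replace 1 occurrence(s) of y with (3 - z)
  => ( ( 1 - x ) * ( ( 3 - z ) + x ) ) == 13
stmt 1: x := y * 7  -- replace 2 occurrence(s) of x with (y * 7)
  => ( ( 1 - ( y * 7 ) ) * ( ( 3 - z ) + ( y * 7 ) ) ) == 13

Answer: ( ( 1 - ( y * 7 ) ) * ( ( 3 - z ) + ( y * 7 ) ) ) == 13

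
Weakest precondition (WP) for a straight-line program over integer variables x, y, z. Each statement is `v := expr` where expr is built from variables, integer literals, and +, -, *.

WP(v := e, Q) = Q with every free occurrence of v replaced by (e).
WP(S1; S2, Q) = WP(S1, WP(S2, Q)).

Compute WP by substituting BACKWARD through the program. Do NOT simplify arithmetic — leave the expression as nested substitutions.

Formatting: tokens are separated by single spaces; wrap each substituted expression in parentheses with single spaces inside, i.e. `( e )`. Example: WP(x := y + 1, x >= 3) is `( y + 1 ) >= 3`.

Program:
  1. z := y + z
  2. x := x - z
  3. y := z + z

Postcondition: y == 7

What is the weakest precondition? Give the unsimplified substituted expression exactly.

Answer: ( ( y + z ) + ( y + z ) ) == 7

Derivation:
post: y == 7
stmt 3: y := z + z  -- replace 1 occurrence(s) of y with (z + z)
  => ( z + z ) == 7
stmt 2: x := x - z  -- replace 0 occurrence(s) of x with (x - z)
  => ( z + z ) == 7
stmt 1: z := y + z  -- replace 2 occurrence(s) of z with (y + z)
  => ( ( y + z ) + ( y + z ) ) == 7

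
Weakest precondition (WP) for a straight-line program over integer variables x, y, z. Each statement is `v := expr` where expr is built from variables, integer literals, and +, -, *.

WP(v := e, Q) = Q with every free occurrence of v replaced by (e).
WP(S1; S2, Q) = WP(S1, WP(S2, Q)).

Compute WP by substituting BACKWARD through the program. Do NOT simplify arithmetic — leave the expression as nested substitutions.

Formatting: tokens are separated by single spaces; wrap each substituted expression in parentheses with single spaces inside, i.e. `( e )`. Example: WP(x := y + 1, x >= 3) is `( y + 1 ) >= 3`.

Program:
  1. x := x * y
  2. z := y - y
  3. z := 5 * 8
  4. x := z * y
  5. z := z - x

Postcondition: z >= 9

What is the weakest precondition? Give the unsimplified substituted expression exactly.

Answer: ( ( 5 * 8 ) - ( ( 5 * 8 ) * y ) ) >= 9

Derivation:
post: z >= 9
stmt 5: z := z - x  -- replace 1 occurrence(s) of z with (z - x)
  => ( z - x ) >= 9
stmt 4: x := z * y  -- replace 1 occurrence(s) of x with (z * y)
  => ( z - ( z * y ) ) >= 9
stmt 3: z := 5 * 8  -- replace 2 occurrence(s) of z with (5 * 8)
  => ( ( 5 * 8 ) - ( ( 5 * 8 ) * y ) ) >= 9
stmt 2: z := y - y  -- replace 0 occurrence(s) of z with (y - y)
  => ( ( 5 * 8 ) - ( ( 5 * 8 ) * y ) ) >= 9
stmt 1: x := x * y  -- replace 0 occurrence(s) of x with (x * y)
  => ( ( 5 * 8 ) - ( ( 5 * 8 ) * y ) ) >= 9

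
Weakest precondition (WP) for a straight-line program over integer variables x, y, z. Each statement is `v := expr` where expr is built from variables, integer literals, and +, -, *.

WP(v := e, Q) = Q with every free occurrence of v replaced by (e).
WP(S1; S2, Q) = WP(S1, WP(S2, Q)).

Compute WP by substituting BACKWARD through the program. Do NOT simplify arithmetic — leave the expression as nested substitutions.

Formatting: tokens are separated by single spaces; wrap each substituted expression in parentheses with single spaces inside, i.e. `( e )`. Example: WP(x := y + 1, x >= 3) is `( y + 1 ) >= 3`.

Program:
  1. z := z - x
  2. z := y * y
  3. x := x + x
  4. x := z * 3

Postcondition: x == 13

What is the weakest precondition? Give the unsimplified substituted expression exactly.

post: x == 13
stmt 4: x := z * 3  -- replace 1 occurrence(s) of x with (z * 3)
  => ( z * 3 ) == 13
stmt 3: x := x + x  -- replace 0 occurrence(s) of x with (x + x)
  => ( z * 3 ) == 13
stmt 2: z := y * y  -- replace 1 occurrence(s) of z with (y * y)
  => ( ( y * y ) * 3 ) == 13
stmt 1: z := z - x  -- replace 0 occurrence(s) of z with (z - x)
  => ( ( y * y ) * 3 ) == 13

Answer: ( ( y * y ) * 3 ) == 13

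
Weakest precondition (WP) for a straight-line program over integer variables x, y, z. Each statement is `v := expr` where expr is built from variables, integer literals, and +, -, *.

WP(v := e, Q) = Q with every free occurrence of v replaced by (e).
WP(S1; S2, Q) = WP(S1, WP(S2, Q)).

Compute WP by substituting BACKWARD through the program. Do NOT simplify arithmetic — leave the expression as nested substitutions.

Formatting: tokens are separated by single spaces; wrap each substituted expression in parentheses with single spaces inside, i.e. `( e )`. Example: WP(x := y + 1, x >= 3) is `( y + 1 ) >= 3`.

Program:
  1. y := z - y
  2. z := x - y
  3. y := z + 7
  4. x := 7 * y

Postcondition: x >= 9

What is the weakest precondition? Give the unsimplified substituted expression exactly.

post: x >= 9
stmt 4: x := 7 * y  -- replace 1 occurrence(s) of x with (7 * y)
  => ( 7 * y ) >= 9
stmt 3: y := z + 7  -- replace 1 occurrence(s) of y with (z + 7)
  => ( 7 * ( z + 7 ) ) >= 9
stmt 2: z := x - y  -- replace 1 occurrence(s) of z with (x - y)
  => ( 7 * ( ( x - y ) + 7 ) ) >= 9
stmt 1: y := z - y  -- replace 1 occurrence(s) of y with (z - y)
  => ( 7 * ( ( x - ( z - y ) ) + 7 ) ) >= 9

Answer: ( 7 * ( ( x - ( z - y ) ) + 7 ) ) >= 9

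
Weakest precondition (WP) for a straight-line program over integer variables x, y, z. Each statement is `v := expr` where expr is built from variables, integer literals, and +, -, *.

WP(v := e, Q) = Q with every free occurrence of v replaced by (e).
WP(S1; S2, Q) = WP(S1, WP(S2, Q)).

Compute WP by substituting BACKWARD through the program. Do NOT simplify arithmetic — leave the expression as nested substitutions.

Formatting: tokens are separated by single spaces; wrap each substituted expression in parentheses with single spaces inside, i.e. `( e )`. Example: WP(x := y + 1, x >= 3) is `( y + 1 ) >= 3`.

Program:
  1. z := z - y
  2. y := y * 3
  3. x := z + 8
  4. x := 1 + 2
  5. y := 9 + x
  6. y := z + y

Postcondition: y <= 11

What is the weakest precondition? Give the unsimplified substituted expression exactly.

Answer: ( ( z - y ) + ( 9 + ( 1 + 2 ) ) ) <= 11

Derivation:
post: y <= 11
stmt 6: y := z + y  -- replace 1 occurrence(s) of y with (z + y)
  => ( z + y ) <= 11
stmt 5: y := 9 + x  -- replace 1 occurrence(s) of y with (9 + x)
  => ( z + ( 9 + x ) ) <= 11
stmt 4: x := 1 + 2  -- replace 1 occurrence(s) of x with (1 + 2)
  => ( z + ( 9 + ( 1 + 2 ) ) ) <= 11
stmt 3: x := z + 8  -- replace 0 occurrence(s) of x with (z + 8)
  => ( z + ( 9 + ( 1 + 2 ) ) ) <= 11
stmt 2: y := y * 3  -- replace 0 occurrence(s) of y with (y * 3)
  => ( z + ( 9 + ( 1 + 2 ) ) ) <= 11
stmt 1: z := z - y  -- replace 1 occurrence(s) of z with (z - y)
  => ( ( z - y ) + ( 9 + ( 1 + 2 ) ) ) <= 11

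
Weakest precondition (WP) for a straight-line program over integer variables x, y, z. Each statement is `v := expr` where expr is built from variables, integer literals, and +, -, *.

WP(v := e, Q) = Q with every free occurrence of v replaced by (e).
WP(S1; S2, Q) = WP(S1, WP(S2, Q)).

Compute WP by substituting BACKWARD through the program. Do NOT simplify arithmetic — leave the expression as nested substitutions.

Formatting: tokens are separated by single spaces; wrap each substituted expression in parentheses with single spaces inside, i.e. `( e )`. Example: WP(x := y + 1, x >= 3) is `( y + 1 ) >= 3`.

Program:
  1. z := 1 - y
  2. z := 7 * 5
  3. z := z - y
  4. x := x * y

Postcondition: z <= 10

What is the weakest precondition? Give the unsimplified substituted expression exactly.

Answer: ( ( 7 * 5 ) - y ) <= 10

Derivation:
post: z <= 10
stmt 4: x := x * y  -- replace 0 occurrence(s) of x with (x * y)
  => z <= 10
stmt 3: z := z - y  -- replace 1 occurrence(s) of z with (z - y)
  => ( z - y ) <= 10
stmt 2: z := 7 * 5  -- replace 1 occurrence(s) of z with (7 * 5)
  => ( ( 7 * 5 ) - y ) <= 10
stmt 1: z := 1 - y  -- replace 0 occurrence(s) of z with (1 - y)
  => ( ( 7 * 5 ) - y ) <= 10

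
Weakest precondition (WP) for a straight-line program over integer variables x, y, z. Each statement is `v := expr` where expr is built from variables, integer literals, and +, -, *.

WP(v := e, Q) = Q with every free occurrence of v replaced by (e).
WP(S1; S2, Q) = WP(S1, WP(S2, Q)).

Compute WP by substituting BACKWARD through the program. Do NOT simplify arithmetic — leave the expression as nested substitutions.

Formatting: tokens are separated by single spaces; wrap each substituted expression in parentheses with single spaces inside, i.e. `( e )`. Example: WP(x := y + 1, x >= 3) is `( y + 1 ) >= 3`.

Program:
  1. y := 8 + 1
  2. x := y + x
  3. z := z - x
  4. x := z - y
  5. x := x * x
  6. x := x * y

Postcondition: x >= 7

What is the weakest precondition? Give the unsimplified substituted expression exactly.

post: x >= 7
stmt 6: x := x * y  -- replace 1 occurrence(s) of x with (x * y)
  => ( x * y ) >= 7
stmt 5: x := x * x  -- replace 1 occurrence(s) of x with (x * x)
  => ( ( x * x ) * y ) >= 7
stmt 4: x := z - y  -- replace 2 occurrence(s) of x with (z - y)
  => ( ( ( z - y ) * ( z - y ) ) * y ) >= 7
stmt 3: z := z - x  -- replace 2 occurrence(s) of z with (z - x)
  => ( ( ( ( z - x ) - y ) * ( ( z - x ) - y ) ) * y ) >= 7
stmt 2: x := y + x  -- replace 2 occurrence(s) of x with (y + x)
  => ( ( ( ( z - ( y + x ) ) - y ) * ( ( z - ( y + x ) ) - y ) ) * y ) >= 7
stmt 1: y := 8 + 1  -- replace 5 occurrence(s) of y with (8 + 1)
  => ( ( ( ( z - ( ( 8 + 1 ) + x ) ) - ( 8 + 1 ) ) * ( ( z - ( ( 8 + 1 ) + x ) ) - ( 8 + 1 ) ) ) * ( 8 + 1 ) ) >= 7

Answer: ( ( ( ( z - ( ( 8 + 1 ) + x ) ) - ( 8 + 1 ) ) * ( ( z - ( ( 8 + 1 ) + x ) ) - ( 8 + 1 ) ) ) * ( 8 + 1 ) ) >= 7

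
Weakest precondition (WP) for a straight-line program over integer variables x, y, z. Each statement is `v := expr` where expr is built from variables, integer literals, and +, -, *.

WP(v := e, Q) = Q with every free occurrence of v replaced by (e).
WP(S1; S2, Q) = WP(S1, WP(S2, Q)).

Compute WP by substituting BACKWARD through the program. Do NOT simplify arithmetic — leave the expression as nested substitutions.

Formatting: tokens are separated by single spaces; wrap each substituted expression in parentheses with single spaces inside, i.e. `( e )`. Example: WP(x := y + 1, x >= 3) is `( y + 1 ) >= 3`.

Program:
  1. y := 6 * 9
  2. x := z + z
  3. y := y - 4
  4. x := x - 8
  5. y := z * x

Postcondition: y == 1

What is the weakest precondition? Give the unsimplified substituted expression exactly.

Answer: ( z * ( ( z + z ) - 8 ) ) == 1

Derivation:
post: y == 1
stmt 5: y := z * x  -- replace 1 occurrence(s) of y with (z * x)
  => ( z * x ) == 1
stmt 4: x := x - 8  -- replace 1 occurrence(s) of x with (x - 8)
  => ( z * ( x - 8 ) ) == 1
stmt 3: y := y - 4  -- replace 0 occurrence(s) of y with (y - 4)
  => ( z * ( x - 8 ) ) == 1
stmt 2: x := z + z  -- replace 1 occurrence(s) of x with (z + z)
  => ( z * ( ( z + z ) - 8 ) ) == 1
stmt 1: y := 6 * 9  -- replace 0 occurrence(s) of y with (6 * 9)
  => ( z * ( ( z + z ) - 8 ) ) == 1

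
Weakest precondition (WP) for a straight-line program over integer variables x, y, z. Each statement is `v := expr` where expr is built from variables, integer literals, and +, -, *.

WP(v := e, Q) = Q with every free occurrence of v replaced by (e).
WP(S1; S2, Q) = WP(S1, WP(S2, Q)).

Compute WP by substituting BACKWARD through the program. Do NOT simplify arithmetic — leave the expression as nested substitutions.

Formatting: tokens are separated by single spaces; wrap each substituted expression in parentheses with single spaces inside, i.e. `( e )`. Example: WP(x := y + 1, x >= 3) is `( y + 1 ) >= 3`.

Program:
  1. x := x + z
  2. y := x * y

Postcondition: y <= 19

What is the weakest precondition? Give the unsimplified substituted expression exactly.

Answer: ( ( x + z ) * y ) <= 19

Derivation:
post: y <= 19
stmt 2: y := x * y  -- replace 1 occurrence(s) of y with (x * y)
  => ( x * y ) <= 19
stmt 1: x := x + z  -- replace 1 occurrence(s) of x with (x + z)
  => ( ( x + z ) * y ) <= 19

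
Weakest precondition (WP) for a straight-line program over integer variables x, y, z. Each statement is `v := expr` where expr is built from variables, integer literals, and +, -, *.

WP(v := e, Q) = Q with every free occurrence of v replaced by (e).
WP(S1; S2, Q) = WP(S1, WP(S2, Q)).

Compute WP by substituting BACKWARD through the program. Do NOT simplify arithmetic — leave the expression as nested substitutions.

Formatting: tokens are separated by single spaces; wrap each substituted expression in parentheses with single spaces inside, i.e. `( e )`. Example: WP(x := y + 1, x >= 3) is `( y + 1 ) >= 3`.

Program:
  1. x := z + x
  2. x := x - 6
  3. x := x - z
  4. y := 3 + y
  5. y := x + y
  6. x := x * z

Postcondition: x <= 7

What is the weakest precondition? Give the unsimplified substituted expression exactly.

Answer: ( ( ( ( z + x ) - 6 ) - z ) * z ) <= 7

Derivation:
post: x <= 7
stmt 6: x := x * z  -- replace 1 occurrence(s) of x with (x * z)
  => ( x * z ) <= 7
stmt 5: y := x + y  -- replace 0 occurrence(s) of y with (x + y)
  => ( x * z ) <= 7
stmt 4: y := 3 + y  -- replace 0 occurrence(s) of y with (3 + y)
  => ( x * z ) <= 7
stmt 3: x := x - z  -- replace 1 occurrence(s) of x with (x - z)
  => ( ( x - z ) * z ) <= 7
stmt 2: x := x - 6  -- replace 1 occurrence(s) of x with (x - 6)
  => ( ( ( x - 6 ) - z ) * z ) <= 7
stmt 1: x := z + x  -- replace 1 occurrence(s) of x with (z + x)
  => ( ( ( ( z + x ) - 6 ) - z ) * z ) <= 7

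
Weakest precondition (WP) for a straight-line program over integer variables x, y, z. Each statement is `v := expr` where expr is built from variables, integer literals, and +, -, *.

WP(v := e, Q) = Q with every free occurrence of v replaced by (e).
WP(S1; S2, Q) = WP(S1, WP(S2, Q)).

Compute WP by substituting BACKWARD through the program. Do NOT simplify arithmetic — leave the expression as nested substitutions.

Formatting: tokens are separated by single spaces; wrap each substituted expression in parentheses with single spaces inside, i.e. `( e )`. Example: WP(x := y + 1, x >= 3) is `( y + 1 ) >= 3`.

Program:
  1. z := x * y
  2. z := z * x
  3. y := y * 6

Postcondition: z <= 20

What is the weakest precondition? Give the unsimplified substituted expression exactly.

Answer: ( ( x * y ) * x ) <= 20

Derivation:
post: z <= 20
stmt 3: y := y * 6  -- replace 0 occurrence(s) of y with (y * 6)
  => z <= 20
stmt 2: z := z * x  -- replace 1 occurrence(s) of z with (z * x)
  => ( z * x ) <= 20
stmt 1: z := x * y  -- replace 1 occurrence(s) of z with (x * y)
  => ( ( x * y ) * x ) <= 20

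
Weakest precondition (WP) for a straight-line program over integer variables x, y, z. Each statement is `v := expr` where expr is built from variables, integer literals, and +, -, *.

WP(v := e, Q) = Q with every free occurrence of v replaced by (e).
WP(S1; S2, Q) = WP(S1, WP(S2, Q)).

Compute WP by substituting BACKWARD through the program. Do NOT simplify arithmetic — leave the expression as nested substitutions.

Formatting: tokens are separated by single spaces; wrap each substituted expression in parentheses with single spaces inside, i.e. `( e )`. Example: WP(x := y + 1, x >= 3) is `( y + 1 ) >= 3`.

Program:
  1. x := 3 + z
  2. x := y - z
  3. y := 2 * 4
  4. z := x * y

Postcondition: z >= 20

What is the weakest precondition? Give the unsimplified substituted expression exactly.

post: z >= 20
stmt 4: z := x * y  -- replace 1 occurrence(s) of z with (x * y)
  => ( x * y ) >= 20
stmt 3: y := 2 * 4  -- replace 1 occurrence(s) of y with (2 * 4)
  => ( x * ( 2 * 4 ) ) >= 20
stmt 2: x := y - z  -- replace 1 occurrence(s) of x with (y - z)
  => ( ( y - z ) * ( 2 * 4 ) ) >= 20
stmt 1: x := 3 + z  -- replace 0 occurrence(s) of x with (3 + z)
  => ( ( y - z ) * ( 2 * 4 ) ) >= 20

Answer: ( ( y - z ) * ( 2 * 4 ) ) >= 20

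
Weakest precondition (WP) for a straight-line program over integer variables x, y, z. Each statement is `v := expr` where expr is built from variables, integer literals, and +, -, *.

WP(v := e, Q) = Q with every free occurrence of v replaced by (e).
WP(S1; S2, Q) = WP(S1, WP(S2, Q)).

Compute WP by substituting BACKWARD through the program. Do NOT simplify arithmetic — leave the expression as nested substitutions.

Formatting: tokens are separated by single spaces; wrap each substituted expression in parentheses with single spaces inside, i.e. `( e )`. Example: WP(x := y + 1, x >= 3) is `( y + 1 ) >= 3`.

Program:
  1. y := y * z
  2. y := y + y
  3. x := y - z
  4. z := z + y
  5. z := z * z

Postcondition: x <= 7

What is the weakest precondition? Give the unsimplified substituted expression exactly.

post: x <= 7
stmt 5: z := z * z  -- replace 0 occurrence(s) of z with (z * z)
  => x <= 7
stmt 4: z := z + y  -- replace 0 occurrence(s) of z with (z + y)
  => x <= 7
stmt 3: x := y - z  -- replace 1 occurrence(s) of x with (y - z)
  => ( y - z ) <= 7
stmt 2: y := y + y  -- replace 1 occurrence(s) of y with (y + y)
  => ( ( y + y ) - z ) <= 7
stmt 1: y := y * z  -- replace 2 occurrence(s) of y with (y * z)
  => ( ( ( y * z ) + ( y * z ) ) - z ) <= 7

Answer: ( ( ( y * z ) + ( y * z ) ) - z ) <= 7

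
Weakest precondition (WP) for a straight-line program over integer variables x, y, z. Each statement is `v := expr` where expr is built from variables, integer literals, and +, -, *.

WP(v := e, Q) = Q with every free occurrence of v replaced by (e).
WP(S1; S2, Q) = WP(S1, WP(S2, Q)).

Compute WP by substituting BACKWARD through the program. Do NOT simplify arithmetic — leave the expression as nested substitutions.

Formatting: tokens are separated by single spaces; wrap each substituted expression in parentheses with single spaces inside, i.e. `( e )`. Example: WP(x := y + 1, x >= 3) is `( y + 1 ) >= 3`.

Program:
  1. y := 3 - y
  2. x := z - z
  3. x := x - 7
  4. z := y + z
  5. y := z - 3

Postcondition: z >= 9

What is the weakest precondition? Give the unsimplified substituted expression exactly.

post: z >= 9
stmt 5: y := z - 3  -- replace 0 occurrence(s) of y with (z - 3)
  => z >= 9
stmt 4: z := y + z  -- replace 1 occurrence(s) of z with (y + z)
  => ( y + z ) >= 9
stmt 3: x := x - 7  -- replace 0 occurrence(s) of x with (x - 7)
  => ( y + z ) >= 9
stmt 2: x := z - z  -- replace 0 occurrence(s) of x with (z - z)
  => ( y + z ) >= 9
stmt 1: y := 3 - y  -- replace 1 occurrence(s) of y with (3 - y)
  => ( ( 3 - y ) + z ) >= 9

Answer: ( ( 3 - y ) + z ) >= 9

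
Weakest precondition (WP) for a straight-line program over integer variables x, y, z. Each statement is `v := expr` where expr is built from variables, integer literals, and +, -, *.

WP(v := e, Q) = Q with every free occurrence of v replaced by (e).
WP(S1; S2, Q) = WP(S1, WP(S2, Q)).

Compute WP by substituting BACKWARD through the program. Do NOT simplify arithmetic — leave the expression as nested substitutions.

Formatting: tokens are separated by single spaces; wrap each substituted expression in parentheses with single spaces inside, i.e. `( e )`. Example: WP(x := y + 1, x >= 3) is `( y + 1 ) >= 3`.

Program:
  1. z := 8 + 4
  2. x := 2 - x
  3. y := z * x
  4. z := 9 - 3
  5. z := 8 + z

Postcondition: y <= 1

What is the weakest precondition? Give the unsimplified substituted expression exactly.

Answer: ( ( 8 + 4 ) * ( 2 - x ) ) <= 1

Derivation:
post: y <= 1
stmt 5: z := 8 + z  -- replace 0 occurrence(s) of z with (8 + z)
  => y <= 1
stmt 4: z := 9 - 3  -- replace 0 occurrence(s) of z with (9 - 3)
  => y <= 1
stmt 3: y := z * x  -- replace 1 occurrence(s) of y with (z * x)
  => ( z * x ) <= 1
stmt 2: x := 2 - x  -- replace 1 occurrence(s) of x with (2 - x)
  => ( z * ( 2 - x ) ) <= 1
stmt 1: z := 8 + 4  -- replace 1 occurrence(s) of z with (8 + 4)
  => ( ( 8 + 4 ) * ( 2 - x ) ) <= 1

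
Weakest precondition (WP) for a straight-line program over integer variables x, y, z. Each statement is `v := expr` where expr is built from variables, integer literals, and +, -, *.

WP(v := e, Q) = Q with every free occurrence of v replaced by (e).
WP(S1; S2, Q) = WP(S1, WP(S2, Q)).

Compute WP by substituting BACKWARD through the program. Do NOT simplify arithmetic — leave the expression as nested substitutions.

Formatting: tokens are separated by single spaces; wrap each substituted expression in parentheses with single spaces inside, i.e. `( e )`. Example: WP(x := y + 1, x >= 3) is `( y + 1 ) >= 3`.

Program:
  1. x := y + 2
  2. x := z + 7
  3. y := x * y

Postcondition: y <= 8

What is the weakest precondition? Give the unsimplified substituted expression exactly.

Answer: ( ( z + 7 ) * y ) <= 8

Derivation:
post: y <= 8
stmt 3: y := x * y  -- replace 1 occurrence(s) of y with (x * y)
  => ( x * y ) <= 8
stmt 2: x := z + 7  -- replace 1 occurrence(s) of x with (z + 7)
  => ( ( z + 7 ) * y ) <= 8
stmt 1: x := y + 2  -- replace 0 occurrence(s) of x with (y + 2)
  => ( ( z + 7 ) * y ) <= 8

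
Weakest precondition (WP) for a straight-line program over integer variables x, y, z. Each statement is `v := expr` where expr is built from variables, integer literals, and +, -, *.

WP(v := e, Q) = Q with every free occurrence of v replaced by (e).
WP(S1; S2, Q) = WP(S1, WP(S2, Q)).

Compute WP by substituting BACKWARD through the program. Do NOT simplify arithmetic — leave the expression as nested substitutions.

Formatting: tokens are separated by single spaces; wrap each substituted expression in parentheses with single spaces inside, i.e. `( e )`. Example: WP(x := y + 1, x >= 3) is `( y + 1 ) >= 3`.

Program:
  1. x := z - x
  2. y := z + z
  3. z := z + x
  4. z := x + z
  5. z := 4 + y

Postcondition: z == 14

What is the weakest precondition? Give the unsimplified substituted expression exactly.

post: z == 14
stmt 5: z := 4 + y  -- replace 1 occurrence(s) of z with (4 + y)
  => ( 4 + y ) == 14
stmt 4: z := x + z  -- replace 0 occurrence(s) of z with (x + z)
  => ( 4 + y ) == 14
stmt 3: z := z + x  -- replace 0 occurrence(s) of z with (z + x)
  => ( 4 + y ) == 14
stmt 2: y := z + z  -- replace 1 occurrence(s) of y with (z + z)
  => ( 4 + ( z + z ) ) == 14
stmt 1: x := z - x  -- replace 0 occurrence(s) of x with (z - x)
  => ( 4 + ( z + z ) ) == 14

Answer: ( 4 + ( z + z ) ) == 14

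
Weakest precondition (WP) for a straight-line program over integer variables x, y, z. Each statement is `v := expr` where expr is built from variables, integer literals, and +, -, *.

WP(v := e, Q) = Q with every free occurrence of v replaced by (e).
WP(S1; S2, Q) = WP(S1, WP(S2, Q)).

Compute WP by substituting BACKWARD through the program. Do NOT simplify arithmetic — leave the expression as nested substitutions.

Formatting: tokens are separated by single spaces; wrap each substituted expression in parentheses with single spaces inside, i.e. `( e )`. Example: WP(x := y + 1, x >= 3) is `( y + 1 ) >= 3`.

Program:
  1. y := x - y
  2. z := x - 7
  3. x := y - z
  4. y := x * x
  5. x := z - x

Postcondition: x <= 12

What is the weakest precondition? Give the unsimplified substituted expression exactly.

Answer: ( ( x - 7 ) - ( ( x - y ) - ( x - 7 ) ) ) <= 12

Derivation:
post: x <= 12
stmt 5: x := z - x  -- replace 1 occurrence(s) of x with (z - x)
  => ( z - x ) <= 12
stmt 4: y := x * x  -- replace 0 occurrence(s) of y with (x * x)
  => ( z - x ) <= 12
stmt 3: x := y - z  -- replace 1 occurrence(s) of x with (y - z)
  => ( z - ( y - z ) ) <= 12
stmt 2: z := x - 7  -- replace 2 occurrence(s) of z with (x - 7)
  => ( ( x - 7 ) - ( y - ( x - 7 ) ) ) <= 12
stmt 1: y := x - y  -- replace 1 occurrence(s) of y with (x - y)
  => ( ( x - 7 ) - ( ( x - y ) - ( x - 7 ) ) ) <= 12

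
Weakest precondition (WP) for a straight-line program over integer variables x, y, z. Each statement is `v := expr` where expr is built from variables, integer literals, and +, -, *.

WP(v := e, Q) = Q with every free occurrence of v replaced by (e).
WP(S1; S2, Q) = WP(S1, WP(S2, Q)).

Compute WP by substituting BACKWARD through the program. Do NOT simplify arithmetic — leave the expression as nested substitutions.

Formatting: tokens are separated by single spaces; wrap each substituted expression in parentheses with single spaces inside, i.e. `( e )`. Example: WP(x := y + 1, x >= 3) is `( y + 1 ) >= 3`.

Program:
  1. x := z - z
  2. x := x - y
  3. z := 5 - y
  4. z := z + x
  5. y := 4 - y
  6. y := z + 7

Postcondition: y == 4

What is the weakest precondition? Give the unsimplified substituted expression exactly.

Answer: ( ( ( 5 - y ) + ( ( z - z ) - y ) ) + 7 ) == 4

Derivation:
post: y == 4
stmt 6: y := z + 7  -- replace 1 occurrence(s) of y with (z + 7)
  => ( z + 7 ) == 4
stmt 5: y := 4 - y  -- replace 0 occurrence(s) of y with (4 - y)
  => ( z + 7 ) == 4
stmt 4: z := z + x  -- replace 1 occurrence(s) of z with (z + x)
  => ( ( z + x ) + 7 ) == 4
stmt 3: z := 5 - y  -- replace 1 occurrence(s) of z with (5 - y)
  => ( ( ( 5 - y ) + x ) + 7 ) == 4
stmt 2: x := x - y  -- replace 1 occurrence(s) of x with (x - y)
  => ( ( ( 5 - y ) + ( x - y ) ) + 7 ) == 4
stmt 1: x := z - z  -- replace 1 occurrence(s) of x with (z - z)
  => ( ( ( 5 - y ) + ( ( z - z ) - y ) ) + 7 ) == 4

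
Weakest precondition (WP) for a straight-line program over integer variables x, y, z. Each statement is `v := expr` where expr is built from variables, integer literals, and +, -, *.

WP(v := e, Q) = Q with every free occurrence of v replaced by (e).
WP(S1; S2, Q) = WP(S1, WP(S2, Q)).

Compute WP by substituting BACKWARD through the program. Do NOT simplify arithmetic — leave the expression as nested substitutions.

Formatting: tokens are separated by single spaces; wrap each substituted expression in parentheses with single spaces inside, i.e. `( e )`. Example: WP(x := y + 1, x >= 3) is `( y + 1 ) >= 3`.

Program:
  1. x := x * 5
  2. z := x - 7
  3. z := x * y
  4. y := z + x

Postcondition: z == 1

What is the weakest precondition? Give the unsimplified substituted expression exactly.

post: z == 1
stmt 4: y := z + x  -- replace 0 occurrence(s) of y with (z + x)
  => z == 1
stmt 3: z := x * y  -- replace 1 occurrence(s) of z with (x * y)
  => ( x * y ) == 1
stmt 2: z := x - 7  -- replace 0 occurrence(s) of z with (x - 7)
  => ( x * y ) == 1
stmt 1: x := x * 5  -- replace 1 occurrence(s) of x with (x * 5)
  => ( ( x * 5 ) * y ) == 1

Answer: ( ( x * 5 ) * y ) == 1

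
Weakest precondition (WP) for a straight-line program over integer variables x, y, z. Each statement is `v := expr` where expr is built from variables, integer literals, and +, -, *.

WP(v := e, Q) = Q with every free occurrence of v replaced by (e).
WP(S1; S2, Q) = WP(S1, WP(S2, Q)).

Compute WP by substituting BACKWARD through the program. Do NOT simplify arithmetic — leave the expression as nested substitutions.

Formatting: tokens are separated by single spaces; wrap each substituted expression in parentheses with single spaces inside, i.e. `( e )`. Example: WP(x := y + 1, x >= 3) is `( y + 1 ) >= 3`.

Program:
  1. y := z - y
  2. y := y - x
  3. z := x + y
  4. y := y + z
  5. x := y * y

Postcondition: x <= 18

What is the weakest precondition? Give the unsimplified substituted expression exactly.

Answer: ( ( ( ( z - y ) - x ) + ( x + ( ( z - y ) - x ) ) ) * ( ( ( z - y ) - x ) + ( x + ( ( z - y ) - x ) ) ) ) <= 18

Derivation:
post: x <= 18
stmt 5: x := y * y  -- replace 1 occurrence(s) of x with (y * y)
  => ( y * y ) <= 18
stmt 4: y := y + z  -- replace 2 occurrence(s) of y with (y + z)
  => ( ( y + z ) * ( y + z ) ) <= 18
stmt 3: z := x + y  -- replace 2 occurrence(s) of z with (x + y)
  => ( ( y + ( x + y ) ) * ( y + ( x + y ) ) ) <= 18
stmt 2: y := y - x  -- replace 4 occurrence(s) of y with (y - x)
  => ( ( ( y - x ) + ( x + ( y - x ) ) ) * ( ( y - x ) + ( x + ( y - x ) ) ) ) <= 18
stmt 1: y := z - y  -- replace 4 occurrence(s) of y with (z - y)
  => ( ( ( ( z - y ) - x ) + ( x + ( ( z - y ) - x ) ) ) * ( ( ( z - y ) - x ) + ( x + ( ( z - y ) - x ) ) ) ) <= 18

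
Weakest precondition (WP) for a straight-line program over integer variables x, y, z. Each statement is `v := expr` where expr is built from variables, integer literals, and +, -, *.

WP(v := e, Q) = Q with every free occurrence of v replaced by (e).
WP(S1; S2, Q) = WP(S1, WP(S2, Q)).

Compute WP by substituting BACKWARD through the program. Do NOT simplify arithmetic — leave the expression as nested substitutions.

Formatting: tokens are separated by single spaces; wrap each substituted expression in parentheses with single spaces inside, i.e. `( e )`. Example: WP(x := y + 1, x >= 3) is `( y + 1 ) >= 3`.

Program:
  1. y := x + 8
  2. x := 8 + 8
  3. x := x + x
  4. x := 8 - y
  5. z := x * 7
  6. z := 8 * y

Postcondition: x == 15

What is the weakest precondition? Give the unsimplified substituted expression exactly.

Answer: ( 8 - ( x + 8 ) ) == 15

Derivation:
post: x == 15
stmt 6: z := 8 * y  -- replace 0 occurrence(s) of z with (8 * y)
  => x == 15
stmt 5: z := x * 7  -- replace 0 occurrence(s) of z with (x * 7)
  => x == 15
stmt 4: x := 8 - y  -- replace 1 occurrence(s) of x with (8 - y)
  => ( 8 - y ) == 15
stmt 3: x := x + x  -- replace 0 occurrence(s) of x with (x + x)
  => ( 8 - y ) == 15
stmt 2: x := 8 + 8  -- replace 0 occurrence(s) of x with (8 + 8)
  => ( 8 - y ) == 15
stmt 1: y := x + 8  -- replace 1 occurrence(s) of y with (x + 8)
  => ( 8 - ( x + 8 ) ) == 15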